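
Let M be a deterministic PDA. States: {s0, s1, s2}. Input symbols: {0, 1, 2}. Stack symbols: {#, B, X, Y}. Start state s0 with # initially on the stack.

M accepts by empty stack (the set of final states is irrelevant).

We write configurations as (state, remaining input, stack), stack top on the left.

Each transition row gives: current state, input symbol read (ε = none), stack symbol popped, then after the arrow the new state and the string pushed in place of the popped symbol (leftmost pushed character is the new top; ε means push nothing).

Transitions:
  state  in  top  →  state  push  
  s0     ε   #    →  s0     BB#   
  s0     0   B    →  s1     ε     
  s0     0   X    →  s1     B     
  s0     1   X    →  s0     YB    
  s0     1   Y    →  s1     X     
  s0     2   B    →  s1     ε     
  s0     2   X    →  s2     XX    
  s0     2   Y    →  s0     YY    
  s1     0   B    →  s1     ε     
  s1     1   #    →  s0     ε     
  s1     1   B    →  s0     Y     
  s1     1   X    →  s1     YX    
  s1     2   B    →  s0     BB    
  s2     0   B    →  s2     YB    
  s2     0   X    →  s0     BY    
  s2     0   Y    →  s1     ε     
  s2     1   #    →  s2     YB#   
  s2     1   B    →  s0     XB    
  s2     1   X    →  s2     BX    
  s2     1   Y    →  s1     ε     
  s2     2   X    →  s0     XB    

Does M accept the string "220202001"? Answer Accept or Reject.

Accept

(s0, 220202001, #)
  ε-move, top #: go to s0, push BB# → (s0, 220202001, BB#)
  read 2, top B: go to s1, push ε → (s1, 20202001, B#)
  read 2, top B: go to s0, push BB → (s0, 0202001, BB#)
  read 0, top B: go to s1, push ε → (s1, 202001, B#)
  read 2, top B: go to s0, push BB → (s0, 02001, BB#)
  read 0, top B: go to s1, push ε → (s1, 2001, B#)
  read 2, top B: go to s0, push BB → (s0, 001, BB#)
  read 0, top B: go to s1, push ε → (s1, 01, B#)
  read 0, top B: go to s1, push ε → (s1, 1, #)
  read 1, top #: go to s0, push ε → (s0, ε, ε)
All input consumed and the stack is empty.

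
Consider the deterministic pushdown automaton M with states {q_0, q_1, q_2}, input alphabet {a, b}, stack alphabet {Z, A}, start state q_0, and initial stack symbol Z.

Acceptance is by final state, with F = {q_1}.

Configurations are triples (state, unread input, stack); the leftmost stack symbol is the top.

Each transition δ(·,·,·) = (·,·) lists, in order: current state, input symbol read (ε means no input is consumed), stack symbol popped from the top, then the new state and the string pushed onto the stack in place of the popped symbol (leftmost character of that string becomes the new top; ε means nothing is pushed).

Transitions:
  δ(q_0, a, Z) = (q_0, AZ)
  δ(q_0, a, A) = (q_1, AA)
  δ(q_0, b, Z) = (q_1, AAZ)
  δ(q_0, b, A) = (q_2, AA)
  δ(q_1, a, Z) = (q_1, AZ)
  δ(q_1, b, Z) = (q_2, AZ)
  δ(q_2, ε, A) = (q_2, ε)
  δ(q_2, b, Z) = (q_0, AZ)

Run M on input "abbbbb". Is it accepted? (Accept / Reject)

Reject

(q_0, abbbbb, Z)
  read a, top Z: go to q_0, push AZ → (q_0, bbbbb, AZ)
  read b, top A: go to q_2, push AA → (q_2, bbbb, AAZ)
  ε-move, top A: go to q_2, push ε → (q_2, bbbb, AZ)
  ε-move, top A: go to q_2, push ε → (q_2, bbbb, Z)
  read b, top Z: go to q_0, push AZ → (q_0, bbb, AZ)
  read b, top A: go to q_2, push AA → (q_2, bb, AAZ)
  ε-move, top A: go to q_2, push ε → (q_2, bb, AZ)
  ε-move, top A: go to q_2, push ε → (q_2, bb, Z)
  read b, top Z: go to q_0, push AZ → (q_0, b, AZ)
  read b, top A: go to q_2, push AA → (q_2, ε, AAZ)
  ε-move, top A: go to q_2, push ε → (q_2, ε, AZ)
  ε-move, top A: go to q_2, push ε → (q_2, ε, Z)
All input consumed; state q_2 ∉ F and no further ε-move applies.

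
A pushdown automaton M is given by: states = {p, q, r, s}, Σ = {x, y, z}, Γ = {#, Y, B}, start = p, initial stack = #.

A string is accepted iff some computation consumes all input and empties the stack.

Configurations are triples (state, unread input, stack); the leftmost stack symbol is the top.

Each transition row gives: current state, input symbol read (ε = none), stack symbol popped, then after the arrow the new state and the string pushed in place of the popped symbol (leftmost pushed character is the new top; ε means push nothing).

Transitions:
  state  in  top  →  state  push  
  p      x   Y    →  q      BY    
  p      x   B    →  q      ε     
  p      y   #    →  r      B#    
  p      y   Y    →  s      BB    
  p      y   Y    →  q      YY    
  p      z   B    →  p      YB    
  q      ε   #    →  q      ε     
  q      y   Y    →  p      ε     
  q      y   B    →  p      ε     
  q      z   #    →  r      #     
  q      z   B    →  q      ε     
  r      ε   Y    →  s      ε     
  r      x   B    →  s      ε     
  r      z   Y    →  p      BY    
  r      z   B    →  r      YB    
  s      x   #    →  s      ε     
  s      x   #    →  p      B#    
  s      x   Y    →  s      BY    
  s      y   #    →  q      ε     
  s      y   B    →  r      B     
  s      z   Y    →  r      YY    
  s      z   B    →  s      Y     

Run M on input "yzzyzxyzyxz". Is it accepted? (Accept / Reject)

Reject

No computation consumes all input and empties the stack.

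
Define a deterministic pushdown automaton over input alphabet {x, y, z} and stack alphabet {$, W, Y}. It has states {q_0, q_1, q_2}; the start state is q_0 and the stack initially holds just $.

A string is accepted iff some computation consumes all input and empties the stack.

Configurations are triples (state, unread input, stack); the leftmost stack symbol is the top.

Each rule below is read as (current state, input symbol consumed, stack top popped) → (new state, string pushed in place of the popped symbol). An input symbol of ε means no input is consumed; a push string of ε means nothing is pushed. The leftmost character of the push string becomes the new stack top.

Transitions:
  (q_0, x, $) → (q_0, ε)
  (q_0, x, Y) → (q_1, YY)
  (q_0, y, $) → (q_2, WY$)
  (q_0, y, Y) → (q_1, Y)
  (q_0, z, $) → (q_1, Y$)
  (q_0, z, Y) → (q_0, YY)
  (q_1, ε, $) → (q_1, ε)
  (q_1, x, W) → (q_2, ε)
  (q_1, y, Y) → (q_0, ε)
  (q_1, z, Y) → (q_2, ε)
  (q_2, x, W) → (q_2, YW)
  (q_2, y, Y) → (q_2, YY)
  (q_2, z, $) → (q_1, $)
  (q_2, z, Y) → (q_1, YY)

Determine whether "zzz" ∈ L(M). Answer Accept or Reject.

(q_0, zzz, $) ⊢ (q_1, zz, Y$) ⊢ (q_2, z, $) ⊢ (q_1, ε, $) ⊢ (q_1, ε, ε)
All input consumed and the stack is empty.

Accept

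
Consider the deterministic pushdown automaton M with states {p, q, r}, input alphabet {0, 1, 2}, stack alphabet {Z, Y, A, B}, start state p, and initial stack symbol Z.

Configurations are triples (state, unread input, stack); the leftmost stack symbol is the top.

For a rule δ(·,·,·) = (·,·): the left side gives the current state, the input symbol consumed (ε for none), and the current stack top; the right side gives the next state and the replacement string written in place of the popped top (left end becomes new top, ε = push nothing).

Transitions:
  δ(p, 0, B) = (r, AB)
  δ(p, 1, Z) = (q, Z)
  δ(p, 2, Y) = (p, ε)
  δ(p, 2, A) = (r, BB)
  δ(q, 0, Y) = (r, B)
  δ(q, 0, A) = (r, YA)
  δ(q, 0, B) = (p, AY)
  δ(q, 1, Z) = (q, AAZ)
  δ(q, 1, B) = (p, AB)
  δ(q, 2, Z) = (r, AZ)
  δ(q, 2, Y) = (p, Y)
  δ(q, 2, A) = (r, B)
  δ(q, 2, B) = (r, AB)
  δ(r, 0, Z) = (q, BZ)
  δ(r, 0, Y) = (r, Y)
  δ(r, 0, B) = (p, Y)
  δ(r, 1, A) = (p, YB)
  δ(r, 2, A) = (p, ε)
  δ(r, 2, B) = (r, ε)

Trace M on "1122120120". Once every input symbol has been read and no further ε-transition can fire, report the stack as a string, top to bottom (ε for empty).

ABBZ

(p, 1122120120, Z)
  read 1, top Z: go to q, push Z → (q, 122120120, Z)
  read 1, top Z: go to q, push AAZ → (q, 22120120, AAZ)
  read 2, top A: go to r, push B → (r, 2120120, BAZ)
  read 2, top B: go to r, push ε → (r, 120120, AZ)
  read 1, top A: go to p, push YB → (p, 20120, YBZ)
  read 2, top Y: go to p, push ε → (p, 0120, BZ)
  read 0, top B: go to r, push AB → (r, 120, ABZ)
  read 1, top A: go to p, push YB → (p, 20, YBBZ)
  read 2, top Y: go to p, push ε → (p, 0, BBZ)
  read 0, top B: go to r, push AB → (r, ε, ABBZ)
All input consumed in state r with stack ABBZ.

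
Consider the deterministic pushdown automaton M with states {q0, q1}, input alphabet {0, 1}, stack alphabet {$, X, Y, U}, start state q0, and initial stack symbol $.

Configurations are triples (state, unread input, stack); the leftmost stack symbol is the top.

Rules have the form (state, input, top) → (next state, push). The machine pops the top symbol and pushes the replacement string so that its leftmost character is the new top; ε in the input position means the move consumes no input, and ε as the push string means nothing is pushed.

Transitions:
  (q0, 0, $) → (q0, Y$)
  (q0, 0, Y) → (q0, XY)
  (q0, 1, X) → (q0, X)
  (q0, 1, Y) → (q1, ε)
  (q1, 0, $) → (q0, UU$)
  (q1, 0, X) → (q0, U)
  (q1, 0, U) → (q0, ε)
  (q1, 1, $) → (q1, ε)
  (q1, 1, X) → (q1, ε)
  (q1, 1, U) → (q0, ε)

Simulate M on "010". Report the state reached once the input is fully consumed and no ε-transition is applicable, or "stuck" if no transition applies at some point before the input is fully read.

(q0, 010, $)
  read 0, top $: go to q0, push Y$ → (q0, 10, Y$)
  read 1, top Y: go to q1, push ε → (q1, 0, $)
  read 0, top $: go to q0, push UU$ → (q0, ε, UU$)
All input consumed; M is in state q0.

q0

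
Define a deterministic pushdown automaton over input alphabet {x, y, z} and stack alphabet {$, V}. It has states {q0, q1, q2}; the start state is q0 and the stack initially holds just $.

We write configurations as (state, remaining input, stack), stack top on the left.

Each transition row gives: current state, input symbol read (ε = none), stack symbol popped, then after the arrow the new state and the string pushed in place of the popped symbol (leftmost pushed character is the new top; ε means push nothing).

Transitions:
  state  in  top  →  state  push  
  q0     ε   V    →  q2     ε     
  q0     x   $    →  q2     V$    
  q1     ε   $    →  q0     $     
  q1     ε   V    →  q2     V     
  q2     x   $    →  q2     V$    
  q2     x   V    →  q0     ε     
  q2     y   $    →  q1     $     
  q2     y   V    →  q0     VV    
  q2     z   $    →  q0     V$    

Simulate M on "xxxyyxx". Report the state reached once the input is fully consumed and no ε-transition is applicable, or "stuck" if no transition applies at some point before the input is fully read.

q2

(q0, xxxyyxx, $)
  read x, top $: go to q2, push V$ → (q2, xxyyxx, V$)
  read x, top V: go to q0, push ε → (q0, xyyxx, $)
  read x, top $: go to q2, push V$ → (q2, yyxx, V$)
  read y, top V: go to q0, push VV → (q0, yxx, VV$)
  ε-move, top V: go to q2, push ε → (q2, yxx, V$)
  read y, top V: go to q0, push VV → (q0, xx, VV$)
  ε-move, top V: go to q2, push ε → (q2, xx, V$)
  read x, top V: go to q0, push ε → (q0, x, $)
  read x, top $: go to q2, push V$ → (q2, ε, V$)
All input consumed; M is in state q2.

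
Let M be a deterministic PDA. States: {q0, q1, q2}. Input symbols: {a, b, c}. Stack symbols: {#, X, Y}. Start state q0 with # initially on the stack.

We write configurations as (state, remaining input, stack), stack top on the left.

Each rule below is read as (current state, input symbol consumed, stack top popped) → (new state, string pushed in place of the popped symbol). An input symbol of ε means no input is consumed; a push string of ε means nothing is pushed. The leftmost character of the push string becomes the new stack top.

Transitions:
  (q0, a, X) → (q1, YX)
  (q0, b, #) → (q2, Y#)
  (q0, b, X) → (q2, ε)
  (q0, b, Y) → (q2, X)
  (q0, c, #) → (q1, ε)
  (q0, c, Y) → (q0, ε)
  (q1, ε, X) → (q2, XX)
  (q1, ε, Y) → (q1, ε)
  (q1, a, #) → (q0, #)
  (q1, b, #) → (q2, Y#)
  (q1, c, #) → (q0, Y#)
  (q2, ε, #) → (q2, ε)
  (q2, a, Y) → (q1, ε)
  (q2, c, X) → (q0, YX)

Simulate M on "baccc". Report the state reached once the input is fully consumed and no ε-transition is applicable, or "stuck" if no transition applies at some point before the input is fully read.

q1

(q0, baccc, #)
  read b, top #: go to q2, push Y# → (q2, accc, Y#)
  read a, top Y: go to q1, push ε → (q1, ccc, #)
  read c, top #: go to q0, push Y# → (q0, cc, Y#)
  read c, top Y: go to q0, push ε → (q0, c, #)
  read c, top #: go to q1, push ε → (q1, ε, ε)
All input consumed; M is in state q1.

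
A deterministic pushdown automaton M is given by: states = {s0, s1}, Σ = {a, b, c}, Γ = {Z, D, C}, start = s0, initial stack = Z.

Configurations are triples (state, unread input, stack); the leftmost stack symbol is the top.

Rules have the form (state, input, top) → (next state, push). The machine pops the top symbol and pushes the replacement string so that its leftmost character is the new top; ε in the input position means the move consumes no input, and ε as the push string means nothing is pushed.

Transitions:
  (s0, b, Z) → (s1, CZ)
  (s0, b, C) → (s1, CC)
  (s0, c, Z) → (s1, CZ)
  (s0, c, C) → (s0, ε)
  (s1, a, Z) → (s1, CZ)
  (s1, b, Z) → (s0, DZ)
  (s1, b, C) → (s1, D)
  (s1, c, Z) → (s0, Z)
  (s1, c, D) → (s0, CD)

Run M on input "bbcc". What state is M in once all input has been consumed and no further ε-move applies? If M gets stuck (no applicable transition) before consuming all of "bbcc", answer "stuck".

(s0, bbcc, Z)
  read b, top Z: go to s1, push CZ → (s1, bcc, CZ)
  read b, top C: go to s1, push D → (s1, cc, DZ)
  read c, top D: go to s0, push CD → (s0, c, CDZ)
  read c, top C: go to s0, push ε → (s0, ε, DZ)
All input consumed; M is in state s0.

s0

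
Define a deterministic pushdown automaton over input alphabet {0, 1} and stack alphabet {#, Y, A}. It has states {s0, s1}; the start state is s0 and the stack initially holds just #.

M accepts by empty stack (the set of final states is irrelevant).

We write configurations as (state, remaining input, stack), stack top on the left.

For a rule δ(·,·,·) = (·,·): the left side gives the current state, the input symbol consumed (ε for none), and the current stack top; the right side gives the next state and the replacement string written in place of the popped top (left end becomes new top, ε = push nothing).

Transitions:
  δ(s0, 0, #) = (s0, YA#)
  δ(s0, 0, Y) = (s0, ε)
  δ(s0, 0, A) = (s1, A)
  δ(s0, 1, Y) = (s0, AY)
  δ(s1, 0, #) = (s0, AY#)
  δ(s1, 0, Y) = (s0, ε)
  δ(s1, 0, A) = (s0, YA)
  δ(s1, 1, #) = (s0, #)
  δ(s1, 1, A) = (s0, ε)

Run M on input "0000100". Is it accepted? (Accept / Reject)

(s0, 0000100, #)
  read 0, top #: go to s0, push YA# → (s0, 000100, YA#)
  read 0, top Y: go to s0, push ε → (s0, 00100, A#)
  read 0, top A: go to s1, push A → (s1, 0100, A#)
  read 0, top A: go to s0, push YA → (s0, 100, YA#)
  read 1, top Y: go to s0, push AY → (s0, 00, AYA#)
  read 0, top A: go to s1, push A → (s1, 0, AYA#)
  read 0, top A: go to s0, push YA → (s0, ε, YAYA#)
All input consumed; stack is YAYA#, not empty, and no further ε-move applies.

Reject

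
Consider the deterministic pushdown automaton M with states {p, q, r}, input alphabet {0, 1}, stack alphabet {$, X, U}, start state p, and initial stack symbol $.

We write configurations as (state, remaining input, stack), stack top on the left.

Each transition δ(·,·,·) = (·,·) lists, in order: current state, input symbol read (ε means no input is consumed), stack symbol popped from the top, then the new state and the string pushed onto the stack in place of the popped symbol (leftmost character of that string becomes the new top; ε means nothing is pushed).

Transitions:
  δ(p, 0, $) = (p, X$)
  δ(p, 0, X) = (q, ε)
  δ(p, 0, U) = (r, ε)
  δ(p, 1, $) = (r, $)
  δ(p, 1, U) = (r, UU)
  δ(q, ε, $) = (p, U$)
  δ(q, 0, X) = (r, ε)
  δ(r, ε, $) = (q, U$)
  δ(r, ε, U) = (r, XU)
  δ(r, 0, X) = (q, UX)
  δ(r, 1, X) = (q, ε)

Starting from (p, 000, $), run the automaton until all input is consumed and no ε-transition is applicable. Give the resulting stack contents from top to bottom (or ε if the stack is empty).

(p, 000, $)
  read 0, top $: go to p, push X$ → (p, 00, X$)
  read 0, top X: go to q, push ε → (q, 0, $)
  ε-move, top $: go to p, push U$ → (p, 0, U$)
  read 0, top U: go to r, push ε → (r, ε, $)
  ε-move, top $: go to q, push U$ → (q, ε, U$)
All input consumed in state q with stack U$.

U$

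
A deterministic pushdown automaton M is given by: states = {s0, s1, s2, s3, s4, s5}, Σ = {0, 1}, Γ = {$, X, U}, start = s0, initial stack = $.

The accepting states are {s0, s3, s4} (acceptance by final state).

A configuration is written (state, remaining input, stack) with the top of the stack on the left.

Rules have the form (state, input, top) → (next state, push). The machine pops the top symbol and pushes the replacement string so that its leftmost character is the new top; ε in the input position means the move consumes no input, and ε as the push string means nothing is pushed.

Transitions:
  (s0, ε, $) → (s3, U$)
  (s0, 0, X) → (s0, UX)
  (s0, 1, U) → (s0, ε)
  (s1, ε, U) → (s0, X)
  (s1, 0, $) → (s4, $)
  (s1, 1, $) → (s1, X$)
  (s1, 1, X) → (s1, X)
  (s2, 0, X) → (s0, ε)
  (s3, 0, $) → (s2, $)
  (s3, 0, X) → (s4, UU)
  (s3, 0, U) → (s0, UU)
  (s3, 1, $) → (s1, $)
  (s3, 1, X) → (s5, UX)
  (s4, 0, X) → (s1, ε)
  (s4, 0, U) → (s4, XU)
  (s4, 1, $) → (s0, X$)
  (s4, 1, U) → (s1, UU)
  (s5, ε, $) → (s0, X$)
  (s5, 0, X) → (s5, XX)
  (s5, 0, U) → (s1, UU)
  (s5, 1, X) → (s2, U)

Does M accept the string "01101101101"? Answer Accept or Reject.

Accept

(s0, 01101101101, $)
  ε-move, top $: go to s3, push U$ → (s3, 01101101101, U$)
  read 0, top U: go to s0, push UU → (s0, 1101101101, UU$)
  read 1, top U: go to s0, push ε → (s0, 101101101, U$)
  read 1, top U: go to s0, push ε → (s0, 01101101, $)
  ε-move, top $: go to s3, push U$ → (s3, 01101101, U$)
  read 0, top U: go to s0, push UU → (s0, 1101101, UU$)
  read 1, top U: go to s0, push ε → (s0, 101101, U$)
  read 1, top U: go to s0, push ε → (s0, 01101, $)
  ε-move, top $: go to s3, push U$ → (s3, 01101, U$)
  read 0, top U: go to s0, push UU → (s0, 1101, UU$)
  read 1, top U: go to s0, push ε → (s0, 101, U$)
  read 1, top U: go to s0, push ε → (s0, 01, $)
  ε-move, top $: go to s3, push U$ → (s3, 01, U$)
  read 0, top U: go to s0, push UU → (s0, 1, UU$)
  read 1, top U: go to s0, push ε → (s0, ε, U$)
All input consumed; state s0 ∈ F.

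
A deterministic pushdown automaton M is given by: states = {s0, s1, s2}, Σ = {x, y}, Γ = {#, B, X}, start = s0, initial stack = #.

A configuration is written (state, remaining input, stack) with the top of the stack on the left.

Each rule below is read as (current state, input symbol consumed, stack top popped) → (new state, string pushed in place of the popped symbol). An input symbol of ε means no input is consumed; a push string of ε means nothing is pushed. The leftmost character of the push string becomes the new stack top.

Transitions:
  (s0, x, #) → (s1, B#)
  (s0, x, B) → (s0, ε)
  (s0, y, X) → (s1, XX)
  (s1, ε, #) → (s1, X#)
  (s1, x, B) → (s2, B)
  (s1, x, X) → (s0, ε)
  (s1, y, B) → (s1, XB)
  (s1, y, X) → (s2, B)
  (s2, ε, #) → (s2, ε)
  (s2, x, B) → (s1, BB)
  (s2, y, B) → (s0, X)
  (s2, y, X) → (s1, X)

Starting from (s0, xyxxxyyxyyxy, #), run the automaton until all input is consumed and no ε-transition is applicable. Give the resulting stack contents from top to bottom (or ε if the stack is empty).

XBBBBB#

(s0, xyxxxyyxyyxy, #) ⊢ (s1, yxxxyyxyyxy, B#) ⊢ (s1, xxxyyxyyxy, XB#) ⊢ (s0, xxyyxyyxy, B#) ⊢ (s0, xyyxyyxy, #) ⊢ (s1, yyxyyxy, B#) ⊢ (s1, yxyyxy, XB#) ⊢ (s2, xyyxy, BB#) ⊢ (s1, yyxy, BBB#) ⊢ (s1, yxy, XBBB#) ⊢ (s2, xy, BBBB#) ⊢ (s1, y, BBBBB#) ⊢ (s1, ε, XBBBBB#)
All input consumed in state s1 with stack XBBBBB#.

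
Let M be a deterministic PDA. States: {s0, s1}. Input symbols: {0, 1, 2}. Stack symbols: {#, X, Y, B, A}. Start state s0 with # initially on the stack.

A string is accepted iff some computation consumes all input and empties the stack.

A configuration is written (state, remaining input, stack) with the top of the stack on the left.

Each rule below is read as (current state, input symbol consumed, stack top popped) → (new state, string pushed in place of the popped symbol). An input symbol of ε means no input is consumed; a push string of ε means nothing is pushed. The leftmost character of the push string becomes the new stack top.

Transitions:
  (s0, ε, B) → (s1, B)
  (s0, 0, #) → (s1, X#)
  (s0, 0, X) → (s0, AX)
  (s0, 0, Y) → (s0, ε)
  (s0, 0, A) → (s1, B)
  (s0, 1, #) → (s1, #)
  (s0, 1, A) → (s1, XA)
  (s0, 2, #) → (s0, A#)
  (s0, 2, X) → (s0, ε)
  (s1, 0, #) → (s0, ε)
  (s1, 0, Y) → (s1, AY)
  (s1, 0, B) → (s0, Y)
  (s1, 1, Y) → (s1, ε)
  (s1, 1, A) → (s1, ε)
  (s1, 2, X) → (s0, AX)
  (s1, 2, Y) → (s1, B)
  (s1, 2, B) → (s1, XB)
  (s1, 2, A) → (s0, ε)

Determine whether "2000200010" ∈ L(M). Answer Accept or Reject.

(s0, 2000200010, #)
  read 2, top #: go to s0, push A# → (s0, 000200010, A#)
  read 0, top A: go to s1, push B → (s1, 00200010, B#)
  read 0, top B: go to s0, push Y → (s0, 0200010, Y#)
  read 0, top Y: go to s0, push ε → (s0, 200010, #)
  read 2, top #: go to s0, push A# → (s0, 00010, A#)
  read 0, top A: go to s1, push B → (s1, 0010, B#)
  read 0, top B: go to s0, push Y → (s0, 010, Y#)
  read 0, top Y: go to s0, push ε → (s0, 10, #)
  read 1, top #: go to s1, push # → (s1, 0, #)
  read 0, top #: go to s0, push ε → (s0, ε, ε)
All input consumed and the stack is empty.

Accept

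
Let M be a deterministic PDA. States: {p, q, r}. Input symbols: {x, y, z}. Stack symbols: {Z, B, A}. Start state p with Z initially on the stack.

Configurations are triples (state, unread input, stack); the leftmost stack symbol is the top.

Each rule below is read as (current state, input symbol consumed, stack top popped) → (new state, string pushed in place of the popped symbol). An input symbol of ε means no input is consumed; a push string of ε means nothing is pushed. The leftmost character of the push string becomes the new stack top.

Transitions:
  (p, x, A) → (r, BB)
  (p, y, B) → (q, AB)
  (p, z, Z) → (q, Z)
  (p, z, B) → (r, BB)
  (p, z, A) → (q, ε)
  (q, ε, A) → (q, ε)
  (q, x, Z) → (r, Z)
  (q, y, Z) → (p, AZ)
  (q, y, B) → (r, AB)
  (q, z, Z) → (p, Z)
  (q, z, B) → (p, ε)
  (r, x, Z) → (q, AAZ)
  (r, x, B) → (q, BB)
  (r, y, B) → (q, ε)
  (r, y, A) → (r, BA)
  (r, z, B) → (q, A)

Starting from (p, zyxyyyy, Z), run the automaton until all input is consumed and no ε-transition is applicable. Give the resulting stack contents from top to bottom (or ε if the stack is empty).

BZ

(p, zyxyyyy, Z) ⊢ (q, yxyyyy, Z) ⊢ (p, xyyyy, AZ) ⊢ (r, yyyy, BBZ) ⊢ (q, yyy, BZ) ⊢ (r, yy, ABZ) ⊢ (r, y, BABZ) ⊢ (q, ε, ABZ) ⊢ (q, ε, BZ)
All input consumed in state q with stack BZ.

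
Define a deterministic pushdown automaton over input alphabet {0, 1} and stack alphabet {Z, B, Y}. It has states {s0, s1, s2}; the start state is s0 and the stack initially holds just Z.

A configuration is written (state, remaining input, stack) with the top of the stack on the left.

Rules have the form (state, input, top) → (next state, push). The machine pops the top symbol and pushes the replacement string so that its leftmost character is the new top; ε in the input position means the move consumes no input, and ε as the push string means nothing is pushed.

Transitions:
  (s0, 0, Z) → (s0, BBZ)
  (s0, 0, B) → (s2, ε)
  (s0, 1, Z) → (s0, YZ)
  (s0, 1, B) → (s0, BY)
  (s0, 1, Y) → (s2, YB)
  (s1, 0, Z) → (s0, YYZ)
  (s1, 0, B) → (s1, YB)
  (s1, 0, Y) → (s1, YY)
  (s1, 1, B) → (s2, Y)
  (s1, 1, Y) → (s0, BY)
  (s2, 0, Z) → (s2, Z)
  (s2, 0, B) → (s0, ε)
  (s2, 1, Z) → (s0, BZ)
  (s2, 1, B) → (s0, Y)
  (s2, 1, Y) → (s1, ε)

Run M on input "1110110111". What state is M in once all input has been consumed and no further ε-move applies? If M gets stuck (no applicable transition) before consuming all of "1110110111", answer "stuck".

s0

(s0, 1110110111, Z)
  read 1, top Z: go to s0, push YZ → (s0, 110110111, YZ)
  read 1, top Y: go to s2, push YB → (s2, 10110111, YBZ)
  read 1, top Y: go to s1, push ε → (s1, 0110111, BZ)
  read 0, top B: go to s1, push YB → (s1, 110111, YBZ)
  read 1, top Y: go to s0, push BY → (s0, 10111, BYBZ)
  read 1, top B: go to s0, push BY → (s0, 0111, BYYBZ)
  read 0, top B: go to s2, push ε → (s2, 111, YYBZ)
  read 1, top Y: go to s1, push ε → (s1, 11, YBZ)
  read 1, top Y: go to s0, push BY → (s0, 1, BYBZ)
  read 1, top B: go to s0, push BY → (s0, ε, BYYBZ)
All input consumed; M is in state s0.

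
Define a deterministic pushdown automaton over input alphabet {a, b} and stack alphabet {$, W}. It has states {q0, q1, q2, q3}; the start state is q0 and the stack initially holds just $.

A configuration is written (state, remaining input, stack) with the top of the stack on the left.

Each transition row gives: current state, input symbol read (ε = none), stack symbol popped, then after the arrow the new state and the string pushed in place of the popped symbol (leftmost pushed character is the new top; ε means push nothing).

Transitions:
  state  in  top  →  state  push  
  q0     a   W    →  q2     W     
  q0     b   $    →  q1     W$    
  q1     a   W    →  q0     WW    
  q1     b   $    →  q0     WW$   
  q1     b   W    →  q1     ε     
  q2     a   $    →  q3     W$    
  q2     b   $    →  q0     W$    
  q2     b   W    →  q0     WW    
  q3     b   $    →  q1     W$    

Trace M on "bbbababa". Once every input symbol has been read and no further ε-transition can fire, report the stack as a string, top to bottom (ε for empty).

WWWW$

(q0, bbbababa, $) ⊢ (q1, bbababa, W$) ⊢ (q1, bababa, $) ⊢ (q0, ababa, WW$) ⊢ (q2, baba, WW$) ⊢ (q0, aba, WWW$) ⊢ (q2, ba, WWW$) ⊢ (q0, a, WWWW$) ⊢ (q2, ε, WWWW$)
All input consumed in state q2 with stack WWWW$.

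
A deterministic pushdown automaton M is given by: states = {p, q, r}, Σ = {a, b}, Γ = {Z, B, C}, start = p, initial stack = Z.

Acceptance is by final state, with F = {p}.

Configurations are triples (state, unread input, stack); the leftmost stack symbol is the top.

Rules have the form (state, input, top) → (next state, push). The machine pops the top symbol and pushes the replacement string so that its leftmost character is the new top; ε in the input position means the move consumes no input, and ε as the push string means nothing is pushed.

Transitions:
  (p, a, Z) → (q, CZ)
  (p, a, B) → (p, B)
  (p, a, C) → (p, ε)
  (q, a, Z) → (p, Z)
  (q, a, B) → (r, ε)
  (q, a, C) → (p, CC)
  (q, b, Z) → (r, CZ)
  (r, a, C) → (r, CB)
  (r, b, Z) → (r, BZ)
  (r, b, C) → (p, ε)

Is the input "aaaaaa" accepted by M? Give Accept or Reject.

(p, aaaaaa, Z)
  read a, top Z: go to q, push CZ → (q, aaaaa, CZ)
  read a, top C: go to p, push CC → (p, aaaa, CCZ)
  read a, top C: go to p, push ε → (p, aaa, CZ)
  read a, top C: go to p, push ε → (p, aa, Z)
  read a, top Z: go to q, push CZ → (q, a, CZ)
  read a, top C: go to p, push CC → (p, ε, CCZ)
All input consumed; state p ∈ F.

Accept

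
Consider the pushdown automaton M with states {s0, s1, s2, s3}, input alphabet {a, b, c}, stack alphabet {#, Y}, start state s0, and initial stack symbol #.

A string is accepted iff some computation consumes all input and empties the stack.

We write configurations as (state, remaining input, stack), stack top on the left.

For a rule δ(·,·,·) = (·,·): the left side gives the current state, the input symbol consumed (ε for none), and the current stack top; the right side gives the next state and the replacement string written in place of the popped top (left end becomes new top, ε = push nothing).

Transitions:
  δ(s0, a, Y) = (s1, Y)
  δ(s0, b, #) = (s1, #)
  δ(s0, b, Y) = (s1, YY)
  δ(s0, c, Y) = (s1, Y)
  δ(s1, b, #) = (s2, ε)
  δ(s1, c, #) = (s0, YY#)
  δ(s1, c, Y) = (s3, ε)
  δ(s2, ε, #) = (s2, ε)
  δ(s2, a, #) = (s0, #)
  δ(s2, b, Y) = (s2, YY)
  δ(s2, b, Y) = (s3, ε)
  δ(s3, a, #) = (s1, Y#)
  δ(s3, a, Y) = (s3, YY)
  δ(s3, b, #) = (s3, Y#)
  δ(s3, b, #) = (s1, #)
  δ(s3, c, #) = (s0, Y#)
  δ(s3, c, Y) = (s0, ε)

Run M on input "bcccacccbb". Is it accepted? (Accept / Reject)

One accepting computation: (s0, bcccacccbb, #) ⊢ (s1, cccacccbb, #) ⊢ (s0, ccacccbb, YY#) ⊢ (s1, cacccbb, YY#) ⊢ (s3, acccbb, Y#) ⊢ (s3, cccbb, YY#) ⊢ (s0, ccbb, Y#) ⊢ (s1, cbb, Y#) ⊢ (s3, bb, #) ⊢ (s1, b, #) ⊢ (s2, ε, ε)
All input consumed and the stack is empty.

Accept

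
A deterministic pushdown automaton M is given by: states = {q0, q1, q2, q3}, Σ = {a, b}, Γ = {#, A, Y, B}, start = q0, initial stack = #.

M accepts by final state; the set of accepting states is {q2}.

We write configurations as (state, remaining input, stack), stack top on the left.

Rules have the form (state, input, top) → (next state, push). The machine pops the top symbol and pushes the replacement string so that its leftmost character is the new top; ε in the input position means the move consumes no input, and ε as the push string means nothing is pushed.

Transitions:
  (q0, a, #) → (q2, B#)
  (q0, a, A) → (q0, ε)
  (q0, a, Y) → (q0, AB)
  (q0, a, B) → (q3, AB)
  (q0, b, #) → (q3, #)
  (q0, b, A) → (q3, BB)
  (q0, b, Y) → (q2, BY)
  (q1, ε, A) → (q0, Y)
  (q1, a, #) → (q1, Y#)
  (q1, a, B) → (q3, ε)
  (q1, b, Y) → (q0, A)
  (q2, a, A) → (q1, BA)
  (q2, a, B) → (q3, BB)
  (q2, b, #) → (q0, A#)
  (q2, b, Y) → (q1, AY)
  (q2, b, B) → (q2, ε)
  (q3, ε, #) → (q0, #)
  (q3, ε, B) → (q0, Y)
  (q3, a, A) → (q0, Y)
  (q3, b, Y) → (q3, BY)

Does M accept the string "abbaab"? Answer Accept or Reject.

Accept

(q0, abbaab, #) ⊢ (q2, bbaab, B#) ⊢ (q2, baab, #) ⊢ (q0, aab, A#) ⊢ (q0, ab, #) ⊢ (q2, b, B#) ⊢ (q2, ε, #)
All input consumed; state q2 ∈ F.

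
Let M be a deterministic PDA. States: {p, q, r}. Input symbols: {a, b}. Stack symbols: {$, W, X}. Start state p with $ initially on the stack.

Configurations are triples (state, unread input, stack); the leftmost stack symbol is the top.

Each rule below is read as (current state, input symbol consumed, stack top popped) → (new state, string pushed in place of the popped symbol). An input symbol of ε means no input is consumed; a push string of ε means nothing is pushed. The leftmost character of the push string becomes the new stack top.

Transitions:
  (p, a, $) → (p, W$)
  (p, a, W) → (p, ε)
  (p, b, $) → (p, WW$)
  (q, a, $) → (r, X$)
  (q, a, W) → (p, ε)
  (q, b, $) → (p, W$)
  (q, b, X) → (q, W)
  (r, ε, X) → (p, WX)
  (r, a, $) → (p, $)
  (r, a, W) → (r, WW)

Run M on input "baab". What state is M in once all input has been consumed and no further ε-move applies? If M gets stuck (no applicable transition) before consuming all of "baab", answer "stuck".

p

(p, baab, $)
  read b, top $: go to p, push WW$ → (p, aab, WW$)
  read a, top W: go to p, push ε → (p, ab, W$)
  read a, top W: go to p, push ε → (p, b, $)
  read b, top $: go to p, push WW$ → (p, ε, WW$)
All input consumed; M is in state p.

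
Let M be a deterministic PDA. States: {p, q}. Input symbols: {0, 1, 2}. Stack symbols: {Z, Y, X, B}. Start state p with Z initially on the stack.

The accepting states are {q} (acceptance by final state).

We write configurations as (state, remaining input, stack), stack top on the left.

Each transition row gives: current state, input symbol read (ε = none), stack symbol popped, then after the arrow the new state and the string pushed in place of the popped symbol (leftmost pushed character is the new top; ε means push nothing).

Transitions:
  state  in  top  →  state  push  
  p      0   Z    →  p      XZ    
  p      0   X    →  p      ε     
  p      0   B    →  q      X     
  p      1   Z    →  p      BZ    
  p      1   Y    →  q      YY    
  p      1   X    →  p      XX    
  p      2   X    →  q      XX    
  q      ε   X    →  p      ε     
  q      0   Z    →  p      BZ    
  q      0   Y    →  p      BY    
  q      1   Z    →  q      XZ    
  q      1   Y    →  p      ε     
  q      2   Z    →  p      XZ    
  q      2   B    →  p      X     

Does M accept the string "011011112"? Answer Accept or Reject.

Accept

(p, 011011112, Z)
  read 0, top Z: go to p, push XZ → (p, 11011112, XZ)
  read 1, top X: go to p, push XX → (p, 1011112, XXZ)
  read 1, top X: go to p, push XX → (p, 011112, XXXZ)
  read 0, top X: go to p, push ε → (p, 11112, XXZ)
  read 1, top X: go to p, push XX → (p, 1112, XXXZ)
  read 1, top X: go to p, push XX → (p, 112, XXXXZ)
  read 1, top X: go to p, push XX → (p, 12, XXXXXZ)
  read 1, top X: go to p, push XX → (p, 2, XXXXXXZ)
  read 2, top X: go to q, push XX → (q, ε, XXXXXXXZ)
All input consumed; state q ∈ F.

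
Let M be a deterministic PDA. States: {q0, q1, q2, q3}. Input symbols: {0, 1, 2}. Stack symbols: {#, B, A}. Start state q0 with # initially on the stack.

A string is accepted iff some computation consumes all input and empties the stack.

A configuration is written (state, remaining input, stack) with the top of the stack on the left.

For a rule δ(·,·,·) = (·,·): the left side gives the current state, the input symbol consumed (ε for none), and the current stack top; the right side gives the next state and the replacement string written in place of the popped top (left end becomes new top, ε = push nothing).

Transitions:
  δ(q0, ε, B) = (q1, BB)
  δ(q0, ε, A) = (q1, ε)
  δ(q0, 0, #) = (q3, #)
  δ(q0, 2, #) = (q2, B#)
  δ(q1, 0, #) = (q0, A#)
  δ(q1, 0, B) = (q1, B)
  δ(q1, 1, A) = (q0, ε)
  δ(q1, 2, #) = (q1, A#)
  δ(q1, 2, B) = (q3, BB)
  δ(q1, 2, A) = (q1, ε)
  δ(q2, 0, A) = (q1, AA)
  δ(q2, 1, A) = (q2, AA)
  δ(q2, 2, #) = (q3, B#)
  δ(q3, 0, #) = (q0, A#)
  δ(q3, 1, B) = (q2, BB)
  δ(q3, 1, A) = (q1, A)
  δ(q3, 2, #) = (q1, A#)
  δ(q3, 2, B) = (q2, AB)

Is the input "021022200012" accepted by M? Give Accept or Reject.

(q0, 021022200012, #)
  read 0, top #: go to q3, push # → (q3, 21022200012, #)
  read 2, top #: go to q1, push A# → (q1, 1022200012, A#)
  read 1, top A: go to q0, push ε → (q0, 022200012, #)
  read 0, top #: go to q3, push # → (q3, 22200012, #)
  read 2, top #: go to q1, push A# → (q1, 2200012, A#)
  read 2, top A: go to q1, push ε → (q1, 200012, #)
  read 2, top #: go to q1, push A# → (q1, 00012, A#)
No transition applies at (q1, 00012, A#); input not fully consumed.

Reject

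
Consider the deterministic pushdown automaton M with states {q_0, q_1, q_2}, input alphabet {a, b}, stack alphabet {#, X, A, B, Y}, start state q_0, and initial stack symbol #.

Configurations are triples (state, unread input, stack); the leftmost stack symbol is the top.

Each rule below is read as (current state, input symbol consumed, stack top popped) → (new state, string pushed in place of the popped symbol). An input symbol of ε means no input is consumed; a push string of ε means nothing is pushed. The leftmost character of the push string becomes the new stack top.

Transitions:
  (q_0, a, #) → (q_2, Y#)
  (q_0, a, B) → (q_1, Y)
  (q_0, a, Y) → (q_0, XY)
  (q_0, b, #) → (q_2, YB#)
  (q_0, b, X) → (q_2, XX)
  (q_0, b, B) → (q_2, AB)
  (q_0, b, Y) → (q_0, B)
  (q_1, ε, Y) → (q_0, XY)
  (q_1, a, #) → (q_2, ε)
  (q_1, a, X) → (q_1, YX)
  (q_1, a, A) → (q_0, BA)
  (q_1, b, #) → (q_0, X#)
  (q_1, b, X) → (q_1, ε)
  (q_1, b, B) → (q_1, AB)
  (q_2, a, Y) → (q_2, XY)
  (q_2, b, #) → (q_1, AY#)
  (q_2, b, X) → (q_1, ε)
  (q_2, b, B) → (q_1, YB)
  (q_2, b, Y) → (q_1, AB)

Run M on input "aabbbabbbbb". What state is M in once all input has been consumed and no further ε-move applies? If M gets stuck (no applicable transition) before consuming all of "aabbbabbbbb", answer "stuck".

(q_0, aabbbabbbbb, #) ⊢ (q_2, abbbabbbbb, Y#) ⊢ (q_2, bbbabbbbb, XY#) ⊢ (q_1, bbabbbbb, Y#) ⊢ (q_0, bbabbbbb, XY#) ⊢ (q_2, babbbbb, XXY#) ⊢ (q_1, abbbbb, XY#) ⊢ (q_1, bbbbb, YXY#) ⊢ (q_0, bbbbb, XYXY#) ⊢ (q_2, bbbb, XXYXY#) ⊢ (q_1, bbb, XYXY#) ⊢ (q_1, bb, YXY#) ⊢ (q_0, bb, XYXY#) ⊢ (q_2, b, XXYXY#) ⊢ (q_1, ε, XYXY#)
All input consumed; M is in state q_1.

q_1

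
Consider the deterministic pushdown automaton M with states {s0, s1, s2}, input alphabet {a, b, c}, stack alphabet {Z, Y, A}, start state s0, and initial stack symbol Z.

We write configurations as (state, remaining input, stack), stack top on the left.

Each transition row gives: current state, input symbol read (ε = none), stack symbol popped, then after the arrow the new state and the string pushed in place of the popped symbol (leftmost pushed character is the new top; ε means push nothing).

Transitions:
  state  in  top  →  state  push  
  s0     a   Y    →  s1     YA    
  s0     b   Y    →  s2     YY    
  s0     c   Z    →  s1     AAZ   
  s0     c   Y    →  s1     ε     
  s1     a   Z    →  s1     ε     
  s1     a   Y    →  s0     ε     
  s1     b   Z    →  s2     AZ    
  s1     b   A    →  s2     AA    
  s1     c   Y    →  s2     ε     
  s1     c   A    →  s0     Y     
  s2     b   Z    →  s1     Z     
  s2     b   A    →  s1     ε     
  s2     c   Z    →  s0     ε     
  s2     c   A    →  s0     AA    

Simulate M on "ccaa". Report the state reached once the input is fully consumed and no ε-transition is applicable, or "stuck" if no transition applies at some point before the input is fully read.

s0

(s0, ccaa, Z)
  read c, top Z: go to s1, push AAZ → (s1, caa, AAZ)
  read c, top A: go to s0, push Y → (s0, aa, YAZ)
  read a, top Y: go to s1, push YA → (s1, a, YAAZ)
  read a, top Y: go to s0, push ε → (s0, ε, AAZ)
All input consumed; M is in state s0.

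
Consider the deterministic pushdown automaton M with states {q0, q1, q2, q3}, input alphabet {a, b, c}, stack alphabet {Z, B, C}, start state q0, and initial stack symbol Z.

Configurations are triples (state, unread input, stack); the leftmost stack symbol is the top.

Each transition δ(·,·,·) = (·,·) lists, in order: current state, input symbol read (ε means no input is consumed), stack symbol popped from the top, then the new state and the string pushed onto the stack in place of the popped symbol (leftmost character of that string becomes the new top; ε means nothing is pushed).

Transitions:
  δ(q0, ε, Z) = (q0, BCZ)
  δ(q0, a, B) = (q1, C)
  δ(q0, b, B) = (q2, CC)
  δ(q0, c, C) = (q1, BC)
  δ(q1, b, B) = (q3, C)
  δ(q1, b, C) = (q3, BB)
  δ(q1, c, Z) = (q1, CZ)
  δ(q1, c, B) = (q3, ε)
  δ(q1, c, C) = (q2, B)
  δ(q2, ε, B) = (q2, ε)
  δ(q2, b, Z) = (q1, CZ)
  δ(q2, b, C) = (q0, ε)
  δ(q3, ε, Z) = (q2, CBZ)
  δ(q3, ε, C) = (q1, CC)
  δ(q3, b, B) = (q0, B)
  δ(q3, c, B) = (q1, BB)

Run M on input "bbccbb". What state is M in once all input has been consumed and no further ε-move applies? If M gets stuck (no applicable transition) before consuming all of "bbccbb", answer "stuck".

q0

(q0, bbccbb, Z)
  ε-move, top Z: go to q0, push BCZ → (q0, bbccbb, BCZ)
  read b, top B: go to q2, push CC → (q2, bccbb, CCCZ)
  read b, top C: go to q0, push ε → (q0, ccbb, CCZ)
  read c, top C: go to q1, push BC → (q1, cbb, BCCZ)
  read c, top B: go to q3, push ε → (q3, bb, CCZ)
  ε-move, top C: go to q1, push CC → (q1, bb, CCCZ)
  read b, top C: go to q3, push BB → (q3, b, BBCCZ)
  read b, top B: go to q0, push B → (q0, ε, BBCCZ)
All input consumed; M is in state q0.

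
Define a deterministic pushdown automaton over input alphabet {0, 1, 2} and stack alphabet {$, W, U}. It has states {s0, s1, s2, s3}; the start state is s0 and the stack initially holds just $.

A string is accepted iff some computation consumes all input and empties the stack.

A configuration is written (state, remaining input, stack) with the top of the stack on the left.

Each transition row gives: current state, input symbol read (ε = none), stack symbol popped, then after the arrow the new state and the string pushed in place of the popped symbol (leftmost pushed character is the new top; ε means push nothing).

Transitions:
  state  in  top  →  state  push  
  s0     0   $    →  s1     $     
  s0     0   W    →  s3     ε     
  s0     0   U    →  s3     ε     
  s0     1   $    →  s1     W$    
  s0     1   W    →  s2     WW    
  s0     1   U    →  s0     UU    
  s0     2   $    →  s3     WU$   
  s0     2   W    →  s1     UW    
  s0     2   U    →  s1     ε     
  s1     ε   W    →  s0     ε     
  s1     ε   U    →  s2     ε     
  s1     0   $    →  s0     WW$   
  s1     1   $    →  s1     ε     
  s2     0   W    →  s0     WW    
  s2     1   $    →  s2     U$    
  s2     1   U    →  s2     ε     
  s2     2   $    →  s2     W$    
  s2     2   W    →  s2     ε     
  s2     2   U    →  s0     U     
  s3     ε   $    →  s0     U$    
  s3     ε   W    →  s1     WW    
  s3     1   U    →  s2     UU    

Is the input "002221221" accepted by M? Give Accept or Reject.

(s0, 002221221, $) ⊢ (s1, 02221221, $) ⊢ (s0, 2221221, WW$) ⊢ (s1, 221221, UWW$) ⊢ (s2, 221221, WW$) ⊢ (s2, 21221, W$) ⊢ (s2, 1221, $) ⊢ (s2, 221, U$) ⊢ (s0, 21, U$) ⊢ (s1, 1, $) ⊢ (s1, ε, ε)
All input consumed and the stack is empty.

Accept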